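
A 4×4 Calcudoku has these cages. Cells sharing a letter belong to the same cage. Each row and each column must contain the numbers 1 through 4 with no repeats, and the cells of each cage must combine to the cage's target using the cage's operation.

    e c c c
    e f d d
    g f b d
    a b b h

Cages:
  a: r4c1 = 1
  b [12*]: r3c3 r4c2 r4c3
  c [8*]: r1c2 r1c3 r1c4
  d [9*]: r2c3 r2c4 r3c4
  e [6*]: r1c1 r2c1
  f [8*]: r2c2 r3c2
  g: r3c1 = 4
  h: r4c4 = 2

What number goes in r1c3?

The 3 cells of cage d must have product 9, which forces r2c3 = 3.
The 3 cells of cage d must have product 9, so r2c4 = 1.
Cage g is a single given cell; hence r3c1 = 4.
Row 3 already has 4, which forces r3c2 = 2.
2 is placed in row 3, so r3c3 = 1.
The 3 cells of cage d must have product 9; hence r3c4 = 3.
Cage a is a single given cell, leaving r4c1 = 1.
1 is placed in column 3, leaving r4c3 = 4.
Cage h is given, so r4c4 = 2.
Cage e needs two cells with product 6, leaving r1c1 = 3.
Cage c has product 8, leaving r1c2 = 1.
Column 3 already has 4, so r1c3 = 2.
Column 4 now contains 2, so r1c4 = 4.
Row 2 now contains 3; hence r2c1 = 2.
2 is placed in column 2, which forces r2c2 = 4.
Row 4 now contains 4, which forces r4c2 = 3.
Completed grid: 3 1 2 4 / 2 4 3 1 / 4 2 1 3 / 1 3 4 2.

2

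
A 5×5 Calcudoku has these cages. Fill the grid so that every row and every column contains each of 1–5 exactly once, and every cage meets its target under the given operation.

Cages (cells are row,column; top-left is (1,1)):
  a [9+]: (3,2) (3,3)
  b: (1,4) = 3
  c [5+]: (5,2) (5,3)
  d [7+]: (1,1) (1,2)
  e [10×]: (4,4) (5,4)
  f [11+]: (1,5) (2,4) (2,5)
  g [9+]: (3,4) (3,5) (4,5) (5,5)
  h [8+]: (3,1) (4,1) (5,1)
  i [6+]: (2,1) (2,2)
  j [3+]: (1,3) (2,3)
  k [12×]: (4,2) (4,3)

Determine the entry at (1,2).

Cage b is a single given cell, which forces (1,4) = 3.
In row 1, 1 can only go at (1,3), so (1,3) = 1.
Column 3 already has 1, which forces (2,3) = 2.
In row 1, 4 can only go at (1,5), so (1,5) = 4.
Cage f needs sum 11, so (2,4) = 4.
Cage f has sum 11, so (2,5) = 3.
Cage g has sum 9, so (3,4) = 1.
In row 3, 3 can only go at (3,1), so (3,1) = 3.
In row 3, 2 can only go at (3,5), so (3,5) = 2.
The only place for 2 in row 4 is (4,4).
Column 4 now contains 2, which forces (5,4) = 5.
5 is placed in row 5, so (5,5) = 1.
Cage h has sum 8, which forces (4,1) = 1.
1 is placed in column 5, so (4,5) = 5.
Row 5 already has 1, so (5,1) = 4.
Row 5 already has 1, leaving (5,2) = 2.
The two cells of cage c must have sum 5, which forces (5,3) = 3.
Cage d's pair has sum 7, which forces (1,1) = 2.
2 is placed in column 2, which forces (1,2) = 5.
Column 1 now contains 1, which forces (2,1) = 5.
Cage i's pair has sum 6, leaving (2,2) = 1.
Column 2 already has 5; hence (3,2) = 4.
Row 3 already has 4, which forces (3,3) = 5.
Cage k needs two cells with product 12; hence (4,2) = 3.
Column 3 already has 3, so (4,3) = 4.
Completed grid: 2 5 1 3 4 / 5 1 2 4 3 / 3 4 5 1 2 / 1 3 4 2 5 / 4 2 3 5 1.

5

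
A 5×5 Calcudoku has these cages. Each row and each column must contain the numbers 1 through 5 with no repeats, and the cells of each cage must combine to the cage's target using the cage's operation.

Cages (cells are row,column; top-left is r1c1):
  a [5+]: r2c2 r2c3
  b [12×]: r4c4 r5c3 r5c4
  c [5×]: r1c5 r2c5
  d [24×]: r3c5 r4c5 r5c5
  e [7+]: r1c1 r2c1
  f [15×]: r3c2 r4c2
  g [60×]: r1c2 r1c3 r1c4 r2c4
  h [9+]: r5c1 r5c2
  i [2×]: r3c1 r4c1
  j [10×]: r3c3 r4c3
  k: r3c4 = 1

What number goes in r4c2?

5

Cage k is a single given cell, leaving r3c4 = 1.
Row 3 already has 1, leaving r3c1 = 2.
Row 3 already has 2, so r3c3 = 5.
The two cells of cage i must have product 2, leaving r4c1 = 1.
5 is placed in column 3, leaving r4c3 = 2.
Column 3 already has 2, which forces r5c3 = 1.
Row 3 now contains 5; hence r3c2 = 3.
Row 3 already has 3, leaving r3c5 = 4.
The two cells of cage f must have product 15, which forces r4c2 = 5.
4 is placed in column 5; hence r4c5 = 3.
Column 2 already has 5, which forces r5c2 = 4.
Row 5 already has 4, so r5c4 = 3.
Cage d has product 24, so r5c5 = 2.
The 4 cells of cage g must have product 60; hence r1c3 = 3.
Column 3 already has 3, so r2c3 = 4.
Row 4 now contains 3, so r4c4 = 4.
Row 5 already has 4; hence r5c1 = 5.
3 is placed in row 1, leaving r1c1 = 4.
Cage g has product 60, which forces r1c2 = 2.
Column 4 now contains 4, which forces r1c4 = 5.
Row 1 already has 5, leaving r1c5 = 1.
Row 2 now contains 4, leaving r2c1 = 3.
The two cells of cage a must have sum 5, so r2c2 = 1.
Cage g has product 60, which forces r2c4 = 2.
Column 5 already has 1, so r2c5 = 5.
Filled in: 4 2 3 5 1 / 3 1 4 2 5 / 2 3 5 1 4 / 1 5 2 4 3 / 5 4 1 3 2.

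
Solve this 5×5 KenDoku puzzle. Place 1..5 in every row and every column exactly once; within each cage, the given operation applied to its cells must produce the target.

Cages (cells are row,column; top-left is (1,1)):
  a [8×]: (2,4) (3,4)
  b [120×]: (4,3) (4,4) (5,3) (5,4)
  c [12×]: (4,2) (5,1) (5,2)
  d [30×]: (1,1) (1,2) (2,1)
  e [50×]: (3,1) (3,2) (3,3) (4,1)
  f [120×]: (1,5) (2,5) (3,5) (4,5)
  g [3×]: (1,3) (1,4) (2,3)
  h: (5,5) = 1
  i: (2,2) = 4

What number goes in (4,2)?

1

The 3 cells of cage g must have product 3, which forces (1,3) = 3.
Cage g needs product 3, which forces (1,4) = 1.
Cage i is a single given cell, so (2,2) = 4.
Cage g has product 3, leaving (2,3) = 1.
Row 2 now contains 4, so (2,4) = 2.
2 is placed in column 4, leaving (3,4) = 4.
The 4 cells of cage e must have product 50; hence (4,1) = 5.
Row 4 now contains 5, which forces (4,4) = 3.
Column 4 now contains 3; hence (5,4) = 5.
H is a freebie; hence (5,5) = 1.
5 is placed in column 1, leaving (1,1) = 2.
Cage d needs product 30; hence (1,2) = 5.
Row 1 already has 5, leaving (1,5) = 4.
5 is placed in column 1, so (2,1) = 3.
3 is placed in row 2, leaving (2,5) = 5.
2 is placed in column 1, which forces (3,1) = 1.
1 is placed in row 3; hence (3,2) = 2.
Row 3 now contains 2, so (3,3) = 5.
Row 3 now contains 2; hence (3,5) = 3.
Column 2 now contains 2, so (4,2) = 1.
4 is placed in column 5, which forces (4,5) = 2.
2 is placed in column 1, which forces (5,1) = 4.
1 is placed in row 5, so (5,2) = 3.
4 is placed in row 5, leaving (5,3) = 2.
Row 4 already has 2, so (4,3) = 4.
The full grid is 2 5 3 1 4 / 3 4 1 2 5 / 1 2 5 4 3 / 5 1 4 3 2 / 4 3 2 5 1.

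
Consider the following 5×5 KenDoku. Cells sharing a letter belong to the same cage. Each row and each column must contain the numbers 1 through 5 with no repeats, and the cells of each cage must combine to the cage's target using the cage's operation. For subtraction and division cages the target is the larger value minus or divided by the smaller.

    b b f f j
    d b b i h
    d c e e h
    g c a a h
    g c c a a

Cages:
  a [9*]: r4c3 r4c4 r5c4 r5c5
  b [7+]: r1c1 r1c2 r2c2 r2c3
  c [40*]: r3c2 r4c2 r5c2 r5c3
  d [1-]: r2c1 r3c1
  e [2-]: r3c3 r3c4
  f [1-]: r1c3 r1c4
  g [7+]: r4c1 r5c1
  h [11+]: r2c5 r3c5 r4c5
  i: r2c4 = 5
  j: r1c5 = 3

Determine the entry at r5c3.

2

J is a freebie; hence r1c5 = 3.
I is a freebie; hence r2c4 = 5.
3 is placed in column 5; hence r5c5 = 1.
Cage a needs product 9, so r4c3 = 3.
Cage a has product 9, which forces r4c4 = 1.
Row 5 already has 1, leaving r5c4 = 3.
The 4 cells of cage b must have sum 7, so r2c2 = 3.
Column 3 now contains 3, so r2c3 = 1.
The 4 cells of cage c must have product 40; hence r3c2 = 1.
The 4 cells of cage b must have sum 7, which forces r1c1 = 1.
Column 2 already has 1, so r1c2 = 2.
Column 3 already has 1, leaving r1c3 = 5.
Cage f needs two cells with difference 1, so r1c4 = 4.
4 is placed in column 4, which forces r3c4 = 2.
2 is placed in row 3; hence r3c3 = 4.
4 is placed in row 3, leaving r3c5 = 5.
Cage c has product 40, leaving r5c3 = 2.
Row 3 now contains 5; hence r3c1 = 3.
Cage g needs two cells with sum 7, leaving r4c1 = 2.
Row 4 already has 2, leaving r4c5 = 4.
Row 5 already has 2, which forces r5c1 = 5.
Row 5 already has 5, leaving r5c2 = 4.
Column 1 now contains 2, so r2c1 = 4.
4 is placed in column 5, which forces r2c5 = 2.
4 is placed in row 4, so r4c2 = 5.
The full grid is 1 2 5 4 3 / 4 3 1 5 2 / 3 1 4 2 5 / 2 5 3 1 4 / 5 4 2 3 1.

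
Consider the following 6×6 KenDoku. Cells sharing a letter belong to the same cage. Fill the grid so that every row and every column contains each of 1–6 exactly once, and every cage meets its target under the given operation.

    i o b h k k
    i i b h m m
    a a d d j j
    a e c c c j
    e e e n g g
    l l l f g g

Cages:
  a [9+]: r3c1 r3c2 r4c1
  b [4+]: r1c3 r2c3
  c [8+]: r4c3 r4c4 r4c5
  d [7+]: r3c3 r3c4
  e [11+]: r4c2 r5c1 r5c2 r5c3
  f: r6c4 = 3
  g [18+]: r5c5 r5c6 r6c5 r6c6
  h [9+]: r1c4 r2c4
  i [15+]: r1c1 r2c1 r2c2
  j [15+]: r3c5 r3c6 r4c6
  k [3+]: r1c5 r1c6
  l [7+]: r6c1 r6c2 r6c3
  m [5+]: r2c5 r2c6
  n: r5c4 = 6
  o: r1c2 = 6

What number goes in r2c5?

3

Cage o is a single given cell, leaving r1c2 = 6.
N is a freebie, leaving r5c4 = 6.
Cage f is given, so r6c4 = 3.
The 3 cells of cage i must have sum 15; hence r2c1 = 6.
In row 1, 3 can only go at r1c3, so r1c3 = 3.
Column 3 already has 3, which forces r2c3 = 1.
In row 4, 6 can only go at r4c6, so r4c6 = 6.
Row 6 needs a 6, and only r6c5 is open for it.
In row 3, 6 can only go at r3c3, so r3c3 = 6.
The two cells of cage d must have sum 7, so r3c4 = 1.
Cage c needs sum 8; hence r4c5 = 1.
Column 5 already has 1; hence r1c5 = 2.
Cage k's pair has sum 3, which forces r1c6 = 1.
Column 5 now contains 2, which forces r2c5 = 3.
Row 2 now contains 3, leaving r2c6 = 2.
Cage g has sum 18; hence r5c6 = 3.
Row 6 needs a 5, and only r6c6 is open for it.
Cage j needs sum 15, leaving r3c5 = 5.
Column 6 already has 5, which forces r3c6 = 4.
Cage g needs sum 18, which forces r5c5 = 4.
Cage a has sum 9, leaving r4c1 = 4.
Cage e needs sum 11, so r4c2 = 3.
Column 1 now contains 4, so r1c1 = 5.
Row 1 now contains 5; hence r1c4 = 4.
The 3 cells of cage i must have sum 15; hence r2c2 = 4.
4 is placed in column 4, leaving r2c4 = 5.
Cage a has sum 9, which forces r3c1 = 3.
3 is placed in column 2; hence r3c2 = 2.
Column 4 now contains 5, which forces r4c4 = 2.
2 is placed in column 2, which forces r6c2 = 1.
2 is placed in row 4, so r4c3 = 5.
The 4 cells of cage e must have sum 11, so r5c1 = 1.
Column 2 now contains 1, so r5c2 = 5.
The 4 cells of cage e must have sum 11, so r5c3 = 2.
Row 6 already has 1; hence r6c1 = 2.
The 3 cells of cage l must have sum 7; hence r6c3 = 4.
The full grid is 5 6 3 4 2 1 / 6 4 1 5 3 2 / 3 2 6 1 5 4 / 4 3 5 2 1 6 / 1 5 2 6 4 3 / 2 1 4 3 6 5.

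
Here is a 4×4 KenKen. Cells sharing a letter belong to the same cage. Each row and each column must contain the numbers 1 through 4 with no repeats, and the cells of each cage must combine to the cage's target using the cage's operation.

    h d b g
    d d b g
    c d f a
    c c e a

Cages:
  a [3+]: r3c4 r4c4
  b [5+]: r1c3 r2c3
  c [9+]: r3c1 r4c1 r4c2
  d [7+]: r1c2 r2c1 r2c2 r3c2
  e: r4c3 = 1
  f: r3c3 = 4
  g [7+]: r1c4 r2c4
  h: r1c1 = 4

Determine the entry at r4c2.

H is a freebie, which forces r1c1 = 4.
4 is placed in row 1, so r1c4 = 3.
The 4 cells of cage d must have sum 7, which forces r2c1 = 1.
Column 4 now contains 3; hence r2c4 = 4.
Cage f is given, leaving r3c3 = 4.
Cage e is a single given cell, so r4c3 = 1.
Row 4 already has 1, leaving r4c4 = 2.
Column 3 now contains 1, leaving r1c3 = 2.
Cage b's pair has sum 5, so r2c3 = 3.
Cage c needs sum 9, so r3c1 = 2.
Column 4 already has 2, leaving r3c4 = 1.
Row 4 now contains 2; hence r4c1 = 3.
The 3 cells of cage c must have sum 9, which forces r4c2 = 4.
Row 1 already has 2, so r1c2 = 1.
Row 2 already has 3, which forces r2c2 = 2.
1 is placed in row 3, so r3c2 = 3.
Filled in: 4 1 2 3 / 1 2 3 4 / 2 3 4 1 / 3 4 1 2.

4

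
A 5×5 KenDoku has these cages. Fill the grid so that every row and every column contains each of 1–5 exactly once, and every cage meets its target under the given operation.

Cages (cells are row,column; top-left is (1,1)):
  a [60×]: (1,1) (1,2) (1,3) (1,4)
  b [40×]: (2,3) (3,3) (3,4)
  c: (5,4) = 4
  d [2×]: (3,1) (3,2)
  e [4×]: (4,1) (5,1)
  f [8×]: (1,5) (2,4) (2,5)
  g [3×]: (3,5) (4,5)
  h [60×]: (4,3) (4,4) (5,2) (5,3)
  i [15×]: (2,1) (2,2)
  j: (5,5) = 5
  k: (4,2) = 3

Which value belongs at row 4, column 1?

4

K is a freebie, which forces (4,2) = 3.
Row 4 already has 3, leaving (4,5) = 1.
Cage c is given, which forces (5,4) = 4.
J is a freebie; hence (5,5) = 5.
The two cells of cage i must have product 15, which forces (2,1) = 3.
Column 2 already has 3, so (2,2) = 5.
Cage f has product 8, which forces (2,4) = 1.
Column 5 now contains 1, leaving (3,5) = 3.
Row 4 now contains 1, which forces (4,1) = 4.
Row 5 now contains 4, so (5,1) = 1.
Row 5 now contains 1, which forces (5,2) = 2.
The 4 cells of cage h must have product 60, leaving (5,3) = 3.
Column 1 now contains 1; hence (1,1) = 5.
Cage a has product 60; hence (1,4) = 3.
Column 1 now contains 1, leaving (3,1) = 2.
2 is placed in column 2; hence (3,2) = 1.
Row 3 already has 2, leaving (3,4) = 5.
Column 4 now contains 5, so (4,4) = 2.
1 is placed in column 2; hence (1,2) = 4.
The 4 cells of cage a must have product 60; hence (1,3) = 1.
Row 1 already has 4, leaving (1,5) = 2.
Cage b needs product 40; hence (2,3) = 2.
Column 5 already has 2, which forces (2,5) = 4.
Row 3 now contains 5, so (3,3) = 4.
Row 4 already has 2, which forces (4,3) = 5.
Filled in: 5 4 1 3 2 / 3 5 2 1 4 / 2 1 4 5 3 / 4 3 5 2 1 / 1 2 3 4 5.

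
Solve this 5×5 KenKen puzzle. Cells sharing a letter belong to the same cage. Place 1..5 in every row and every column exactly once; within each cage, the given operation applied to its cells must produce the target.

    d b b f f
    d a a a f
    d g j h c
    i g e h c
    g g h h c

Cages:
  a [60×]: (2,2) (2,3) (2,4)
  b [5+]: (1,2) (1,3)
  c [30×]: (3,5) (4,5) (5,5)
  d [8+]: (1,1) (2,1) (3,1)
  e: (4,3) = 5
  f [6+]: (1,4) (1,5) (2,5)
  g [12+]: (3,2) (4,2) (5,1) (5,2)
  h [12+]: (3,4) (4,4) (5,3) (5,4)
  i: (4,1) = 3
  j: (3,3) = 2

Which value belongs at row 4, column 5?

J is a freebie, leaving (3,3) = 2.
Cage i is a single given cell, so (4,1) = 3.
Cage e is a single given cell, so (4,3) = 5.
Row 4 already has 5, which forces (4,5) = 2.
Row 1 needs a 5, and only (1,1) is open for it.
Cage d needs sum 8, leaving (2,1) = 2.
5 is placed in column 1, so (3,1) = 1.
1 is placed in column 1, which forces (5,1) = 4.
The only place for 1 in row 2 is (2,5).
Row 3 needs a 4, and only (3,2) is open for it.
Column 2 now contains 4, leaving (4,2) = 1.
Row 4 already has 1, so (4,4) = 4.
Cage g needs sum 12, so (5,2) = 3.
3 is placed in row 5; hence (5,3) = 1.
3 is placed in row 5, which forces (5,5) = 5.
Column 2 now contains 1, leaving (1,2) = 2.
The two cells of cage b must have sum 5; hence (1,3) = 3.
2 is placed in row 1, which forces (1,4) = 1.
3 is placed in row 1, so (1,5) = 4.
Column 2 now contains 3, which forces (2,2) = 5.
Cage a needs product 60; hence (2,3) = 4.
Cage a has product 60, so (2,4) = 3.
Cage h needs sum 12, which forces (3,4) = 5.
5 is placed in column 5, leaving (3,5) = 3.
5 is placed in row 5, so (5,4) = 2.
Filled in: 5 2 3 1 4 / 2 5 4 3 1 / 1 4 2 5 3 / 3 1 5 4 2 / 4 3 1 2 5.

2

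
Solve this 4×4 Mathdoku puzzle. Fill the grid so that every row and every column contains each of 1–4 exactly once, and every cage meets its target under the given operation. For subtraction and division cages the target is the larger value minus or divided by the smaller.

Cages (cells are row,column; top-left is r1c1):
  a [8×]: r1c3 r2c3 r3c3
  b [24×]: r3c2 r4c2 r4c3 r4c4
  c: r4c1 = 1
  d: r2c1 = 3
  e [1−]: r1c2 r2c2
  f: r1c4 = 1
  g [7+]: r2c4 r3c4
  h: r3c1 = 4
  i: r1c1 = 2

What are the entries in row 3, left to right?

4 1 2 3

Cage i is a single given cell; hence r1c1 = 2.
F is a freebie, leaving r1c4 = 1.
D is a freebie; hence r2c1 = 3.
Row 2 already has 3; hence r2c4 = 4.
Cage h is given, so r3c1 = 4.
Column 4 already has 4, leaving r3c4 = 3.
C is a freebie, leaving r4c1 = 1.
Column 4 already has 3; hence r4c4 = 2.
Cage e needs two cells with difference 1, leaving r1c2 = 3.
Row 1 already has 1, so r1c3 = 4.
The two cells of cage e must have difference 1; hence r2c2 = 2.
Row 2 now contains 2, which forces r2c3 = 1.
The 4 cells of cage b must have product 24, so r3c2 = 1.
1 is placed in column 3; hence r3c3 = 2.
Column 2 already has 3; hence r4c2 = 4.
4 is placed in column 3, which forces r4c3 = 3.
Completed grid: 2 3 4 1 / 3 2 1 4 / 4 1 2 3 / 1 4 3 2.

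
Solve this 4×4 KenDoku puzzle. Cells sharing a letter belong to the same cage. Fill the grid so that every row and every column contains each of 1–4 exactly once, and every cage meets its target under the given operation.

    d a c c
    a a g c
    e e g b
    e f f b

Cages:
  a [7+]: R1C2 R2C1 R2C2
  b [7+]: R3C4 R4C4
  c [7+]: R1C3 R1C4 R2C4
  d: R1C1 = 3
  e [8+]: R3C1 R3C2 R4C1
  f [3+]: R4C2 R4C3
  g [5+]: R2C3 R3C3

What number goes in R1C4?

Cage d is a single given cell, leaving R1C1 = 3.
The only place for 3 in row 4 is R4C4.
Column 4 already has 3; hence R3C4 = 4.
Cage c needs sum 7, leaving R1C3 = 4.
Row 3 already has 4, which forces R3C1 = 1.
Cage e has sum 8, so R3C2 = 3.
Row 3 now contains 3, leaving R3C3 = 2.
Cage e needs sum 8, leaving R4C1 = 4.
2 is placed in column 3, so R4C3 = 1.
The 3 cells of cage a must have sum 7, so R1C2 = 1.
Row 1 already has 1, so R1C4 = 2.
Column 1 now contains 4, so R2C1 = 2.
The 3 cells of cage a must have sum 7; hence R2C2 = 4.
2 is placed in column 3, leaving R2C3 = 3.
Column 4 now contains 2, leaving R2C4 = 1.
Row 4 now contains 1, so R4C2 = 2.
The full grid is 3 1 4 2 / 2 4 3 1 / 1 3 2 4 / 4 2 1 3.

2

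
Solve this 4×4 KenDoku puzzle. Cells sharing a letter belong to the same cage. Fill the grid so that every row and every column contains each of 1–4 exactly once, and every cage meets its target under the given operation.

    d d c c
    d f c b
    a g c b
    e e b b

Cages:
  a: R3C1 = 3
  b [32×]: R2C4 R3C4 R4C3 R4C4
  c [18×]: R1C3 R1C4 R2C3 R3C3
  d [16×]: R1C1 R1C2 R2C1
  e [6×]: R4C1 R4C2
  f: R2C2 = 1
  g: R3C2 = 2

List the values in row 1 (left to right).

The 4 cells of cage c must have product 18, leaving R1C4 = 3.
Cage f is a single given cell, so R2C2 = 1.
A is a freebie; hence R3C1 = 3.
G is a freebie, leaving R3C2 = 2.
Row 3 already has 2, leaving R3C3 = 1.
Row 3 already has 1, which forces R3C4 = 4.
Column 1 already has 3, leaving R4C1 = 2.
Column 2 already has 2; hence R4C2 = 3.
Cage b has product 32, leaving R4C3 = 4.
Row 4 already has 2, which forces R4C4 = 1.
Cage d has product 16, leaving R1C1 = 1.
Column 2 already has 2, which forces R1C2 = 4.
1 is placed in column 3; hence R1C3 = 2.
Column 1 now contains 2, which forces R2C1 = 4.
Cage c has product 18, leaving R2C3 = 3.
4 is placed in column 4, which forces R2C4 = 2.
The full grid is 1 4 2 3 / 4 1 3 2 / 3 2 1 4 / 2 3 4 1.

1 4 2 3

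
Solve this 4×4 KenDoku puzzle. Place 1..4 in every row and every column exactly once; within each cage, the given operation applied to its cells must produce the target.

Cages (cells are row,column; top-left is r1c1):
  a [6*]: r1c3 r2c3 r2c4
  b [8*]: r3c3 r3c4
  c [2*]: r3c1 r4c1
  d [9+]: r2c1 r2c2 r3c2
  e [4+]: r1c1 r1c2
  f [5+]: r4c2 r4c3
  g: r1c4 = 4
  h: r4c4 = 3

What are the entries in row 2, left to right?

Cage g is given; hence r1c4 = 4.
4 is placed in column 4, which forces r3c4 = 2.
Cage h is given, so r4c4 = 3.
Column 4 now contains 3, leaving r2c4 = 1.
2 is placed in row 3, so r3c1 = 1.
2 is placed in row 3, which forces r3c3 = 4.
Cage c needs two cells with product 2, so r4c1 = 2.
4 is placed in column 3, so r4c3 = 1.
1 is placed in column 1; hence r1c1 = 3.
Cage e's pair has sum 4; hence r1c2 = 1.
3 is placed in row 1, leaving r1c3 = 2.
Cage d has sum 9, so r2c1 = 4.
The 3 cells of cage d must have sum 9, leaving r2c2 = 2.
2 is placed in column 3, leaving r2c3 = 3.
Row 3 now contains 4, so r3c2 = 3.
Row 4 now contains 1, which forces r4c2 = 4.
Filled in: 3 1 2 4 / 4 2 3 1 / 1 3 4 2 / 2 4 1 3.

4 2 3 1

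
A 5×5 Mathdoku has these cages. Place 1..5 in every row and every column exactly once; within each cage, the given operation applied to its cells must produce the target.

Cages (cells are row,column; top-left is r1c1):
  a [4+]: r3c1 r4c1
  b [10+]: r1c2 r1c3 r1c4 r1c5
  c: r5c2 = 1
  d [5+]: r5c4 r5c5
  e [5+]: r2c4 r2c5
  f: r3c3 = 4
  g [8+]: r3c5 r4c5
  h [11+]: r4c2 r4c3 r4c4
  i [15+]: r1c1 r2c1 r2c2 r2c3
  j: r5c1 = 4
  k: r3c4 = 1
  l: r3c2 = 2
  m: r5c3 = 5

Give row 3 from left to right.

Cage l is a single given cell; hence r3c2 = 2.
F is a freebie, so r3c3 = 4.
K is a freebie, leaving r3c4 = 1.
Cage j is a single given cell, so r5c1 = 4.
Cage c is given, leaving r5c2 = 1.
Cage m is given, leaving r5c3 = 5.
Row 3 now contains 1, leaving r3c1 = 3.
Row 3 now contains 3, leaving r3c5 = 5.
Cage a needs two cells with sum 4, so r4c1 = 1.
Column 3 now contains 5, leaving r4c3 = 2.
Column 5 now contains 5, so r4c5 = 3.
Column 5 now contains 3; hence r5c5 = 2.
Column 1 already has 3; hence r1c1 = 5.
Cage b needs sum 10; hence r1c4 = 2.
Cage i needs sum 15, which forces r2c1 = 2.
Cage i needs sum 15; hence r2c2 = 5.
2 is placed in column 3, which forces r2c3 = 3.
Cage e needs two cells with sum 5, which forces r2c4 = 4.
2 is placed in column 5, leaving r2c5 = 1.
Column 2 now contains 5; hence r4c2 = 4.
Column 4 now contains 4, leaving r4c4 = 5.
Row 5 already has 2, which forces r5c4 = 3.
Column 2 already has 4, which forces r1c2 = 3.
Column 3 already has 3, which forces r1c3 = 1.
Column 5 already has 1, so r1c5 = 4.
Completed grid: 5 3 1 2 4 / 2 5 3 4 1 / 3 2 4 1 5 / 1 4 2 5 3 / 4 1 5 3 2.

3 2 4 1 5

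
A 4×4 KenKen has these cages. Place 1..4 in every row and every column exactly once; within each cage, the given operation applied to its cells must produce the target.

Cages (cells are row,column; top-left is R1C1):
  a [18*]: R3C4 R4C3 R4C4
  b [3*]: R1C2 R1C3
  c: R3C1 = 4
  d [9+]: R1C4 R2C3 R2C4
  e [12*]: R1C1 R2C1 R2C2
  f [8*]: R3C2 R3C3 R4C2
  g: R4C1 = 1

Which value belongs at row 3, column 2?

C is a freebie; hence R3C1 = 4.
Cage a has product 18, so R3C4 = 3.
Cage g is given; hence R4C1 = 1.
The 3 cells of cage a must have product 18, so R4C3 = 3.
Cage a needs product 18, so R4C4 = 2.
Cage e needs product 12, so R1C1 = 2.
The two cells of cage b must have product 3; hence R1C2 = 3.
Column 3 now contains 3, so R1C3 = 1.
2 is placed in column 4, which forces R1C4 = 4.
Column 1 already has 1, which forces R2C1 = 3.
Cage e has product 12, which forces R2C2 = 2.
The 3 cells of cage d must have sum 9; hence R2C3 = 4.
The 3 cells of cage d must have sum 9, leaving R2C4 = 1.
2 is placed in column 2; hence R3C2 = 1.
1 is placed in column 3, which forces R3C3 = 2.
Row 4 now contains 2, which forces R4C2 = 4.
Filled in: 2 3 1 4 / 3 2 4 1 / 4 1 2 3 / 1 4 3 2.

1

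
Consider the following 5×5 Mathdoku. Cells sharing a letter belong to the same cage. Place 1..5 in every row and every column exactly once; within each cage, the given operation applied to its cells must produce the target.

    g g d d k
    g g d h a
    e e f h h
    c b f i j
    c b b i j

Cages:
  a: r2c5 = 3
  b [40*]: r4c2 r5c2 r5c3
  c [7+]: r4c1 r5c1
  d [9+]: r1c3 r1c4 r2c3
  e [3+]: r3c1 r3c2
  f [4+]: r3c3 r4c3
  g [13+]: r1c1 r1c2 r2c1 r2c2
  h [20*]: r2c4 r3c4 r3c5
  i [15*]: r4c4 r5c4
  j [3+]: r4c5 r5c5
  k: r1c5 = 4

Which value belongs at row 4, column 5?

2

K is a freebie; hence r1c5 = 4.
Cage a is given, so r2c5 = 3.
The only place for 3 in row 3 is r3c3.
Column 3 now contains 3; hence r4c3 = 1.
1 is placed in row 4; hence r4c5 = 2.
Column 5 already has 2, leaving r5c5 = 1.
1 is placed in column 5; hence r3c5 = 5.
Row 3 needs a 4, and only r3c4 is open for it.
4 is placed in column 4, which forces r2c4 = 1.
In column 2, 3 can only go at r1c2, so r1c2 = 3.
Cage g has sum 13, leaving r1c1 = 1.
Cage d needs sum 9, so r1c3 = 5.
Row 1 already has 3, leaving r1c4 = 2.
Cage d has sum 9; hence r2c3 = 2.
Column 1 now contains 1, leaving r3c1 = 2.
2 is placed in row 3, so r3c2 = 1.
Column 3 already has 2; hence r5c3 = 4.
The two cells of cage c must have sum 7, so r4c1 = 4.
The 3 cells of cage b must have product 40; hence r4c2 = 5.
Row 4 now contains 5, which forces r4c4 = 3.
Row 5 now contains 4, which forces r5c1 = 3.
The 3 cells of cage b must have product 40; hence r5c2 = 2.
3 is placed in column 4, which forces r5c4 = 5.
4 is placed in column 1, leaving r2c1 = 5.
5 is placed in column 2, so r2c2 = 4.
Filled in: 1 3 5 2 4 / 5 4 2 1 3 / 2 1 3 4 5 / 4 5 1 3 2 / 3 2 4 5 1.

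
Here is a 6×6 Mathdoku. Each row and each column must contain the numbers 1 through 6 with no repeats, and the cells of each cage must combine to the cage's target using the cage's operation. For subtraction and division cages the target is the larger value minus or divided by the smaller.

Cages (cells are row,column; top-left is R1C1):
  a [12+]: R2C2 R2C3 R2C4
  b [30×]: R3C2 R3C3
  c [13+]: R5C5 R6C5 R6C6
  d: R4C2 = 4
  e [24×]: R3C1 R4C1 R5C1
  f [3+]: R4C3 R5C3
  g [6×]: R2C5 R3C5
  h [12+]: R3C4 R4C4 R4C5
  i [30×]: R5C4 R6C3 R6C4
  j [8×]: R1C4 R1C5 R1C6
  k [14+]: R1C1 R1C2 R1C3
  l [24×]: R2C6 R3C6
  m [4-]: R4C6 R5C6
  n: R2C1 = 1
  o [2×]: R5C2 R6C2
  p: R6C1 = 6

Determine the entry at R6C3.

5

N is a freebie, which forces R2C1 = 1.
Cage d is a single given cell, which forces R4C2 = 4.
P is a freebie; hence R6C1 = 6.
In column 1, 5 can only go at R1C1, so R1C1 = 5.
Column 3 needs a 4, and only R2C3 is open for it.
Row 2 now contains 4; hence R2C6 = 6.
The two cells of cage l must have product 24, leaving R3C6 = 4.
The 3 cells of cage e must have product 24; hence R5C1 = 4.
In row 2, 2 can only go at R2C5, so R2C5 = 2.
Column 5 already has 2, which forces R3C5 = 3.
Row 3 now contains 3, so R3C1 = 2.
Cage e needs product 24; hence R4C1 = 3.
Cage c has sum 13, so R5C5 = 6.
In row 3, 1 can only go at R3C4, so R3C4 = 1.
Cage h needs sum 12; hence R4C4 = 6.
The 3 cells of cage h must have sum 12, leaving R4C5 = 5.
Row 4 now contains 5, which forces R4C6 = 1.
Column 6 now contains 1, leaving R5C6 = 5.
Column 5 already has 5, which forces R6C5 = 4.
The 3 cells of cage j must have product 8, which forces R1C4 = 4.
4 is placed in column 5, leaving R1C5 = 1.
Column 6 now contains 1; hence R1C6 = 2.
Row 4 already has 1, so R4C3 = 2.
Cage f's pair has sum 3, which forces R5C3 = 1.
The 3 cells of cage c must have sum 13, so R6C6 = 3.
Row 5 now contains 1, which forces R5C2 = 2.
Cage i has product 30, leaving R5C4 = 3.
The two cells of cage o must have product 2, so R6C2 = 1.
3 is placed in row 6, so R6C3 = 5.
The 3 cells of cage i must have product 30, which forces R6C4 = 2.
Cage a has sum 12, which forces R2C2 = 3.
Column 4 already has 3, so R2C4 = 5.
Cage b needs two cells with product 30, so R3C2 = 5.
Column 3 already has 5; hence R3C3 = 6.
Column 2 already has 3, which forces R1C2 = 6.
6 is placed in column 3, which forces R1C3 = 3.
Completed grid: 5 6 3 4 1 2 / 1 3 4 5 2 6 / 2 5 6 1 3 4 / 3 4 2 6 5 1 / 4 2 1 3 6 5 / 6 1 5 2 4 3.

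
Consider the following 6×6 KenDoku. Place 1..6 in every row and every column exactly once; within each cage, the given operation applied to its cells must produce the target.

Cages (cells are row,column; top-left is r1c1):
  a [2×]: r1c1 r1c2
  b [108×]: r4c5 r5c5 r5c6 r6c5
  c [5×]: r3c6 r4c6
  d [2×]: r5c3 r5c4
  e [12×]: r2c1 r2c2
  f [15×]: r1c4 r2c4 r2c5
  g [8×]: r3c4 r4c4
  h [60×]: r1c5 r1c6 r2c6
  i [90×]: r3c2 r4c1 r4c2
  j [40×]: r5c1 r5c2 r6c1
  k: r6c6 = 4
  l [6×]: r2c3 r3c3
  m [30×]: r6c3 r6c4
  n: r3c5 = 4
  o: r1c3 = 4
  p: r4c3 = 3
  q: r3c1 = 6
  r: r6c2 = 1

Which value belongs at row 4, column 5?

Cage o is given; hence r1c3 = 4.
Cage q is given, so r3c1 = 6.
Cage n is given, which forces r3c5 = 4.
Cage p is given, so r4c3 = 3.
Cage r is a single given cell; hence r6c2 = 1.
Cage k is a single given cell, so r6c6 = 4.
The two cells of cage a must have product 2; hence r1c1 = 1.
Column 2 already has 1, leaving r1c2 = 2.
Cage l's pair has product 6, so r2c3 = 6.
Cage i has product 90; hence r3c2 = 3.
The two cells of cage l must have product 6, leaving r3c3 = 1.
Row 3 now contains 4, leaving r3c4 = 2.
Row 3 now contains 1; hence r3c6 = 5.
Row 4 already has 3; hence r4c1 = 5.
The 3 cells of cage i must have product 90, so r4c2 = 6.
The two cells of cage g must have product 8, which forces r4c4 = 4.
Column 6 already has 5, leaving r4c6 = 1.
1 is placed in column 3, so r5c3 = 2.
2 is placed in column 4, which forces r5c4 = 1.
Column 1 already has 5; hence r6c1 = 2.
6 is placed in column 3, leaving r6c3 = 5.
Row 6 now contains 5, which forces r6c4 = 6.
Row 6 now contains 6; hence r6c5 = 3.
Cage h has product 60, leaving r1c5 = 5.
Column 6 already has 5; hence r1c6 = 6.
The two cells of cage e must have product 12, so r2c1 = 3.
Column 2 now contains 3, which forces r2c2 = 4.
3 is placed in row 2, leaving r2c4 = 5.
Cage f needs product 15; hence r2c5 = 1.
Column 6 already has 5, which forces r2c6 = 2.
Row 4 now contains 1, so r4c5 = 2.
2 is placed in row 5, so r5c1 = 4.
Cage j has product 40, leaving r5c2 = 5.
Column 5 already has 3, which forces r5c5 = 6.
Cage b has product 108; hence r5c6 = 3.
Row 1 already has 5, leaving r1c4 = 3.
Filled in: 1 2 4 3 5 6 / 3 4 6 5 1 2 / 6 3 1 2 4 5 / 5 6 3 4 2 1 / 4 5 2 1 6 3 / 2 1 5 6 3 4.

2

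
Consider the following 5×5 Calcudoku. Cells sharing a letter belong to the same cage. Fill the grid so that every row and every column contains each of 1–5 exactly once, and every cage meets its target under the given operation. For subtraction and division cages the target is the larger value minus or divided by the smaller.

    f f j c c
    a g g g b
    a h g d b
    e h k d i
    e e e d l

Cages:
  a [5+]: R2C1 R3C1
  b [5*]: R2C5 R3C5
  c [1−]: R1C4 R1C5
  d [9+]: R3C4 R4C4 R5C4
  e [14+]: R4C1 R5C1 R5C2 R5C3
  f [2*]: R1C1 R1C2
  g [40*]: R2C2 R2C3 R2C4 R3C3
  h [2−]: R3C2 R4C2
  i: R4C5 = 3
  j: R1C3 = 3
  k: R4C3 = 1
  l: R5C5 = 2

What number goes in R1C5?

4

Cage j is a single given cell; hence R1C3 = 3.
Cage k is given, so R4C3 = 1.
I is a freebie; hence R4C5 = 3.
Cage l is given, which forces R5C5 = 2.
In row 2, 3 can only go at R2C1, so R2C1 = 3.
The two cells of cage a must have sum 5, leaving R3C1 = 2.
Column 1 now contains 2; hence R1C1 = 1.
The two cells of cage f must have product 2, so R1C2 = 2.
2 is placed in column 2; hence R4C2 = 5.
5 is placed in row 4, which forces R4C4 = 2.
Column 1 already has 1; hence R5C1 = 5.
Row 5 now contains 5, so R5C3 = 4.
Cage g needs product 40, leaving R2C3 = 2.
Cage h needs two cells with difference 2; hence R3C2 = 3.
Column 3 already has 4, which forces R3C3 = 5.
Cage d has sum 9; hence R3C4 = 4.
Row 3 already has 5, leaving R3C5 = 1.
5 is placed in row 4, leaving R4C1 = 4.
Cage e has sum 14; hence R5C2 = 1.
Cage d has sum 9, leaving R5C4 = 3.
Column 4 already has 4, leaving R1C4 = 5.
Cage c needs two cells with difference 1, which forces R1C5 = 4.
Column 2 now contains 1; hence R2C2 = 4.
Column 4 already has 4; hence R2C4 = 1.
Column 5 now contains 1, leaving R2C5 = 5.
The full grid is 1 2 3 5 4 / 3 4 2 1 5 / 2 3 5 4 1 / 4 5 1 2 3 / 5 1 4 3 2.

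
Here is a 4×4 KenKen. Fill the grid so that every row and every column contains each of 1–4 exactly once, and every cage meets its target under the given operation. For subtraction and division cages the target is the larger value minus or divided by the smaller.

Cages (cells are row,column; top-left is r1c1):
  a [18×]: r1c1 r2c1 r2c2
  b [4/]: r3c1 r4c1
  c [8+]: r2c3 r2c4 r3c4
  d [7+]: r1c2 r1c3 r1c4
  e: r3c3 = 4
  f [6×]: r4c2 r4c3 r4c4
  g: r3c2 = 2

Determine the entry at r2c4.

The 3 cells of cage a must have product 18, which forces r1c1 = 3.
Cage a has product 18, leaving r2c1 = 2.
Cage a needs product 18, which forces r2c2 = 3.
Cage g is a single given cell, so r3c2 = 2.
Cage e is given, which forces r3c3 = 4.
Column 2 already has 2, which forces r4c2 = 1.
Column 2 already has 1, which forces r1c2 = 4.
Column 3 now contains 4, leaving r2c3 = 1.
Cage c needs sum 8, leaving r2c4 = 4.
Row 3 now contains 4; hence r3c1 = 1.
Cage c has sum 8, which forces r3c4 = 3.
Row 4 now contains 1; hence r4c1 = 4.
Column 4 now contains 3, leaving r4c4 = 2.
Column 3 already has 1, which forces r1c3 = 2.
2 is placed in column 4; hence r1c4 = 1.
2 is placed in row 4, so r4c3 = 3.
The full grid is 3 4 2 1 / 2 3 1 4 / 1 2 4 3 / 4 1 3 2.

4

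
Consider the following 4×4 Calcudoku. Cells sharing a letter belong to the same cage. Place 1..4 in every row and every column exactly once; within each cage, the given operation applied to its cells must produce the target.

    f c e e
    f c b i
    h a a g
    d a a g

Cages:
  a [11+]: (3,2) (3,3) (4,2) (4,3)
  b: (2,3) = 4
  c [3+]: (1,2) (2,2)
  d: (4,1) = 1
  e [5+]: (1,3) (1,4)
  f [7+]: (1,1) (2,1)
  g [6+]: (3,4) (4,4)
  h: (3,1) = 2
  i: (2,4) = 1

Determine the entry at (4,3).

Cage b is a single given cell, which forces (2,3) = 4.
Cage i is a single given cell, so (2,4) = 1.
H is a freebie, so (3,1) = 2.
Row 3 now contains 2; hence (3,4) = 4.
Cage d is a single given cell, leaving (4,1) = 1.
Column 4 already has 4, leaving (4,4) = 2.
Cage f needs two cells with sum 7, leaving (1,1) = 4.
Cage c needs two cells with sum 3; hence (1,2) = 1.
The two cells of cage e must have sum 5; hence (1,3) = 2.
Column 4 already has 2, which forces (1,4) = 3.
Row 2 already has 4, leaving (2,1) = 3.
Row 2 already has 1, which forces (2,2) = 2.
Cage a has sum 11, which forces (3,2) = 3.
The 4 cells of cage a must have sum 11, leaving (3,3) = 1.
Cage a needs sum 11; hence (4,2) = 4.
2 is placed in row 4, leaving (4,3) = 3.
The full grid is 4 1 2 3 / 3 2 4 1 / 2 3 1 4 / 1 4 3 2.

3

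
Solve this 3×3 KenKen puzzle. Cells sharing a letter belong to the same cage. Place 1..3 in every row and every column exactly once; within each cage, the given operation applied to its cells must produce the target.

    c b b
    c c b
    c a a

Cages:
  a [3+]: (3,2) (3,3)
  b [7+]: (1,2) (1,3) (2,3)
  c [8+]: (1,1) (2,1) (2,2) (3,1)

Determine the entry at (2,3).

3

The 4 cells of cage c must have sum 8, so (2,2) = 2.
Row 2 now contains 2, which forces (2,3) = 3.
Column 2 now contains 2, which forces (3,2) = 1.
Row 3 now contains 1, leaving (3,3) = 2.
The 4 cells of cage c must have sum 8; hence (1,1) = 2.
Column 2 now contains 2, which forces (1,2) = 3.
Column 3 now contains 3, which forces (1,3) = 1.
3 is placed in row 2, so (2,1) = 1.
2 is placed in row 3, leaving (3,1) = 3.
Filled in: 2 3 1 / 1 2 3 / 3 1 2.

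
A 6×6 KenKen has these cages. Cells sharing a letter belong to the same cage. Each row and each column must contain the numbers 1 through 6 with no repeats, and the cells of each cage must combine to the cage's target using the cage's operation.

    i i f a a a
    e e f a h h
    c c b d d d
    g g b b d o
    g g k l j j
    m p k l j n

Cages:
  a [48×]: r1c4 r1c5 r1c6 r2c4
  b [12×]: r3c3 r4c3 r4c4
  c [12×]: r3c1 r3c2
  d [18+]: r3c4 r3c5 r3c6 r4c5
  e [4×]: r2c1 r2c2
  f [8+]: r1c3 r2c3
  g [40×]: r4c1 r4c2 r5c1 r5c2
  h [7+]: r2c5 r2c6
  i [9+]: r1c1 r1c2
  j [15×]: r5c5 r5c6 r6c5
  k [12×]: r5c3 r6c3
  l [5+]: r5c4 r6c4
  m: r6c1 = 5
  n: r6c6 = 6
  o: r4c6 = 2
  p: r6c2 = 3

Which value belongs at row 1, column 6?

1

Cage o is given, leaving r4c6 = 2.
M is a freebie, leaving r6c1 = 5.
Cage p is given, which forces r6c2 = 3.
Row 6 now contains 3, which forces r6c5 = 1.
N is a freebie; hence r6c6 = 6.
In row 5, 6 can only go at r5c3, so r5c3 = 6.
Cage k needs two cells with product 12, so r6c3 = 2.
Row 6 already has 2; hence r6c4 = 4.
Cage l needs two cells with sum 5, so r5c4 = 1.
Column 4 already has 1, leaving r4c4 = 3.
Cage a has product 48, so r1c5 = 4.
Cage a has product 48, so r1c6 = 1.
Row 1 now contains 4, which forces r1c1 = 3.
Cage i needs two cells with sum 9, so r1c2 = 6.
Row 1 already has 3, so r1c3 = 5.
Row 1 already has 6, which forces r1c4 = 2.
Column 3 now contains 5, which forces r2c3 = 3.
2 is placed in column 4, so r2c4 = 6.
Row 2 already has 3; hence r2c5 = 2.
Column 4 already has 6, which forces r3c4 = 5.
Row 3 already has 5, which forces r3c6 = 4.
Column 6 now contains 4, so r2c6 = 5.
The two cells of cage c must have product 12, leaving r3c1 = 6.
Row 3 now contains 4, which forces r3c2 = 2.
Row 3 now contains 4, so r3c3 = 1.
Cage d has sum 18, which forces r3c5 = 3.
Cage b has product 12; hence r4c3 = 4.
The 4 cells of cage d must have sum 18; hence r4c5 = 6.
Column 5 now contains 3, which forces r5c5 = 5.
Column 6 already has 5; hence r5c6 = 3.
4 is placed in row 4, so r4c1 = 1.
The 4 cells of cage g must have product 40, which forces r4c2 = 5.
The 4 cells of cage g must have product 40, which forces r5c1 = 2.
Row 5 now contains 5; hence r5c2 = 4.
Column 1 already has 1, leaving r2c1 = 4.
4 is placed in column 2; hence r2c2 = 1.
Filled in: 3 6 5 2 4 1 / 4 1 3 6 2 5 / 6 2 1 5 3 4 / 1 5 4 3 6 2 / 2 4 6 1 5 3 / 5 3 2 4 1 6.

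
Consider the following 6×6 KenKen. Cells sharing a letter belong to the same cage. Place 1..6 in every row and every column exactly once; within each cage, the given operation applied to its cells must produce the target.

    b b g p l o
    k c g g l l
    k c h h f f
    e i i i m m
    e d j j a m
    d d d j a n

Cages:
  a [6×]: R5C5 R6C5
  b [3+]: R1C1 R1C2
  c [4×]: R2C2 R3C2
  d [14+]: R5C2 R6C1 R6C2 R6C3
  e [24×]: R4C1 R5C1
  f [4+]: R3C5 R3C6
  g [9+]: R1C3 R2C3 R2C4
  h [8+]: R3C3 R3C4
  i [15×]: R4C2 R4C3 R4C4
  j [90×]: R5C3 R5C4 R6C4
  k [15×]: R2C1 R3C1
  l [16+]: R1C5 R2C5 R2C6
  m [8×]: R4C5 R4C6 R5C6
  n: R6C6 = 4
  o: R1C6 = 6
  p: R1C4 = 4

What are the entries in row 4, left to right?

6 3 5 1 4 2

Cage p is a single given cell, so R1C4 = 4.
Cage o is given, leaving R1C6 = 6.
Column 6 already has 6, which forces R2C6 = 5.
Cage n is given, leaving R6C6 = 4.
Row 1 already has 6, so R1C5 = 5.
Row 2 now contains 5, so R2C1 = 3.
Cage l has sum 16; hence R2C5 = 6.
Cage k needs two cells with product 15; hence R3C1 = 5.
Cage m has product 8; hence R4C5 = 4.
Cage g has sum 9, so R1C3 = 3.
Cage g needs sum 9; hence R2C3 = 4.
Cage g needs sum 9, so R2C4 = 2.
2 is placed in column 4; hence R3C4 = 6.
Row 4 now contains 4; hence R4C1 = 6.
Cage e's pair has product 24, so R5C1 = 4.
Row 2 already has 4; hence R2C2 = 1.
Cage c needs two cells with product 4, which forces R3C2 = 4.
Row 3 now contains 6, leaving R3C3 = 2.
Cage j needs product 90, which forces R5C3 = 6.
Cage b's pair has sum 3, so R1C1 = 1.
1 is placed in column 2, which forces R1C2 = 2.
Column 2 now contains 2, which forces R5C2 = 5.
Row 5 now contains 5, which forces R5C4 = 3.
Row 5 now contains 3, so R5C5 = 2.
Row 5 now contains 2, leaving R5C6 = 1.
Column 1 now contains 1, which forces R6C1 = 2.
Column 4 already has 3, so R6C4 = 5.
2 is placed in column 5, leaving R6C5 = 3.
Column 5 already has 3, leaving R3C5 = 1.
1 is placed in column 6, so R3C6 = 3.
Column 2 now contains 5, which forces R4C2 = 3.
Cage i needs product 15, which forces R4C3 = 5.
Column 4 already has 5; hence R4C4 = 1.
1 is placed in column 6, leaving R4C6 = 2.
Row 6 already has 3, so R6C2 = 6.
Row 6 already has 5; hence R6C3 = 1.
Completed grid: 1 2 3 4 5 6 / 3 1 4 2 6 5 / 5 4 2 6 1 3 / 6 3 5 1 4 2 / 4 5 6 3 2 1 / 2 6 1 5 3 4.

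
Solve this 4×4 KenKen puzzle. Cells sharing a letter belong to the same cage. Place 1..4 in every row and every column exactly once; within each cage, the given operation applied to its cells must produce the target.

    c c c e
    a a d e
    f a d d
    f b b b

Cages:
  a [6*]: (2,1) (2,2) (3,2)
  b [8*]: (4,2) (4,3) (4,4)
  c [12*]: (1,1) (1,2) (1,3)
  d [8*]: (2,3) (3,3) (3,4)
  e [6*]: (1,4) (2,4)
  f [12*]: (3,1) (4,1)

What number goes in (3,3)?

Row 1 needs a 2, and only (1,4) is open for it.
Column 4 now contains 2, leaving (2,4) = 3.
Cage a needs product 6; hence (3,2) = 3.
3 is placed in row 3, so (3,1) = 4.
4 is placed in row 3; hence (3,4) = 1.
Cage f needs two cells with product 12, so (4,1) = 3.
1 is placed in column 4, so (4,4) = 4.
Column 1 already has 3, which forces (1,1) = 1.
Cage c has product 12, which forces (1,2) = 4.
Cage c has product 12; hence (1,3) = 3.
Column 1 now contains 1; hence (2,1) = 2.
Row 2 now contains 2; hence (2,2) = 1.
The 3 cells of cage d must have product 8, leaving (2,3) = 4.
Row 3 now contains 1, which forces (3,3) = 2.
Column 2 already has 1; hence (4,2) = 2.
2 is placed in column 3; hence (4,3) = 1.
The full grid is 1 4 3 2 / 2 1 4 3 / 4 3 2 1 / 3 2 1 4.

2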